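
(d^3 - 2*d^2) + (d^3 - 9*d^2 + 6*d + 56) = 2*d^3 - 11*d^2 + 6*d + 56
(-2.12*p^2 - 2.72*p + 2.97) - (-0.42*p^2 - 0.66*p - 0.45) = -1.7*p^2 - 2.06*p + 3.42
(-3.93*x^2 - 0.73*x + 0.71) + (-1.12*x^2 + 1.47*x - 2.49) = -5.05*x^2 + 0.74*x - 1.78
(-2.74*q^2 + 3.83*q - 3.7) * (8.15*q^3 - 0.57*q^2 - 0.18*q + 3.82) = -22.331*q^5 + 32.7763*q^4 - 31.8449*q^3 - 9.0472*q^2 + 15.2966*q - 14.134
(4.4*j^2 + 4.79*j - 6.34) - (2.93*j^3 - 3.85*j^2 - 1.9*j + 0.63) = -2.93*j^3 + 8.25*j^2 + 6.69*j - 6.97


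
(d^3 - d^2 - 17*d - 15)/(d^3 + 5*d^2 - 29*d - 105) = (d + 1)/(d + 7)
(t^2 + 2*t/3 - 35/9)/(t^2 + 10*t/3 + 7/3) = (t - 5/3)/(t + 1)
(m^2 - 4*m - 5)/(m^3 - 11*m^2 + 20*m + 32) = (m - 5)/(m^2 - 12*m + 32)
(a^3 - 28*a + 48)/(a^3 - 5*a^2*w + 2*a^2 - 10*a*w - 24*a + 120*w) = (2 - a)/(-a + 5*w)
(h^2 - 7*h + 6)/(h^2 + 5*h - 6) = (h - 6)/(h + 6)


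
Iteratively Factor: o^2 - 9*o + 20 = (o - 4)*(o - 5)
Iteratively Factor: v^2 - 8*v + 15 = (v - 3)*(v - 5)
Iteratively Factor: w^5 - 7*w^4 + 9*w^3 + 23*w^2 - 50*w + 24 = (w - 1)*(w^4 - 6*w^3 + 3*w^2 + 26*w - 24) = (w - 1)*(w + 2)*(w^3 - 8*w^2 + 19*w - 12) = (w - 3)*(w - 1)*(w + 2)*(w^2 - 5*w + 4) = (w - 3)*(w - 1)^2*(w + 2)*(w - 4)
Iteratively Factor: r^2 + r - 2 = (r - 1)*(r + 2)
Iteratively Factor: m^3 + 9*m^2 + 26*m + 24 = (m + 2)*(m^2 + 7*m + 12) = (m + 2)*(m + 3)*(m + 4)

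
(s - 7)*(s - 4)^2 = s^3 - 15*s^2 + 72*s - 112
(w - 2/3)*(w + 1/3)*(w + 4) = w^3 + 11*w^2/3 - 14*w/9 - 8/9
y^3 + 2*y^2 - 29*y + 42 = (y - 3)*(y - 2)*(y + 7)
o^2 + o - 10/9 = (o - 2/3)*(o + 5/3)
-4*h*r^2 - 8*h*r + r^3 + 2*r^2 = r*(-4*h + r)*(r + 2)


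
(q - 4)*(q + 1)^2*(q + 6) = q^4 + 4*q^3 - 19*q^2 - 46*q - 24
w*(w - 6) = w^2 - 6*w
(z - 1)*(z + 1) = z^2 - 1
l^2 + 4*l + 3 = (l + 1)*(l + 3)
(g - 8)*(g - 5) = g^2 - 13*g + 40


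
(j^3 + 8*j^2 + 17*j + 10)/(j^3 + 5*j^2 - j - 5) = (j + 2)/(j - 1)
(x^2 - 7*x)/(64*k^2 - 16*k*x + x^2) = x*(x - 7)/(64*k^2 - 16*k*x + x^2)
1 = 1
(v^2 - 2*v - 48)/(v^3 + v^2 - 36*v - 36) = (v - 8)/(v^2 - 5*v - 6)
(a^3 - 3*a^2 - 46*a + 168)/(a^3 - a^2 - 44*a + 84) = (a - 4)/(a - 2)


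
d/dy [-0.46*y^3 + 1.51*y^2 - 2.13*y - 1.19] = -1.38*y^2 + 3.02*y - 2.13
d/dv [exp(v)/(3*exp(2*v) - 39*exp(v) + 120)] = (40 - exp(2*v))*exp(v)/(3*(exp(4*v) - 26*exp(3*v) + 249*exp(2*v) - 1040*exp(v) + 1600))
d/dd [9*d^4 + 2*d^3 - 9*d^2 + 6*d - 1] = 36*d^3 + 6*d^2 - 18*d + 6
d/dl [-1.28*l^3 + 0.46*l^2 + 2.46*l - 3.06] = -3.84*l^2 + 0.92*l + 2.46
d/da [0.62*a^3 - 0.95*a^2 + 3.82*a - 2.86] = 1.86*a^2 - 1.9*a + 3.82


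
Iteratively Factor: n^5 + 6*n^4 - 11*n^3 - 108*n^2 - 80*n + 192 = (n - 1)*(n^4 + 7*n^3 - 4*n^2 - 112*n - 192) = (n - 1)*(n + 3)*(n^3 + 4*n^2 - 16*n - 64) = (n - 1)*(n + 3)*(n + 4)*(n^2 - 16) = (n - 4)*(n - 1)*(n + 3)*(n + 4)*(n + 4)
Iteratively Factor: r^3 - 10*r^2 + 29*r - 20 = (r - 1)*(r^2 - 9*r + 20) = (r - 4)*(r - 1)*(r - 5)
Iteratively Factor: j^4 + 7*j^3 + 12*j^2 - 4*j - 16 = (j + 2)*(j^3 + 5*j^2 + 2*j - 8) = (j - 1)*(j + 2)*(j^2 + 6*j + 8) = (j - 1)*(j + 2)^2*(j + 4)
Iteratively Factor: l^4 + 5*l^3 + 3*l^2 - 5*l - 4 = (l + 4)*(l^3 + l^2 - l - 1) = (l + 1)*(l + 4)*(l^2 - 1) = (l - 1)*(l + 1)*(l + 4)*(l + 1)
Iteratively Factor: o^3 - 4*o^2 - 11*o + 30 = (o + 3)*(o^2 - 7*o + 10) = (o - 2)*(o + 3)*(o - 5)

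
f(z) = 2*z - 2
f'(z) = 2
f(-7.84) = -17.68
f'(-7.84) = 2.00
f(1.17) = 0.34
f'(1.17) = 2.00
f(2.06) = 2.12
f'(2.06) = 2.00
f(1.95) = 1.90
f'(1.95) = 2.00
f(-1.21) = -4.42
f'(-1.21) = 2.00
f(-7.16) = -16.32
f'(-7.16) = 2.00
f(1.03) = 0.06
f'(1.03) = 2.00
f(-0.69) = -3.38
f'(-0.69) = 2.00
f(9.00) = 16.00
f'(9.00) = 2.00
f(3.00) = 4.00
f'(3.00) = 2.00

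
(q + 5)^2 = q^2 + 10*q + 25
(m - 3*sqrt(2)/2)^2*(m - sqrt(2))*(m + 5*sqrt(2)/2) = m^4 - 3*sqrt(2)*m^3/2 - 19*m^2/2 + 87*sqrt(2)*m/4 - 45/2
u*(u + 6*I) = u^2 + 6*I*u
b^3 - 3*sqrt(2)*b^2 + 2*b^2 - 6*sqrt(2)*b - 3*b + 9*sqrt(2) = (b - 1)*(b + 3)*(b - 3*sqrt(2))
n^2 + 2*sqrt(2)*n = n*(n + 2*sqrt(2))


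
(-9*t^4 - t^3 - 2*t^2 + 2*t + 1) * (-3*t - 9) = 27*t^5 + 84*t^4 + 15*t^3 + 12*t^2 - 21*t - 9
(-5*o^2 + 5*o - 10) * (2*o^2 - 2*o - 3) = -10*o^4 + 20*o^3 - 15*o^2 + 5*o + 30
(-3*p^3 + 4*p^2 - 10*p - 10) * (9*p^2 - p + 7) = -27*p^5 + 39*p^4 - 115*p^3 - 52*p^2 - 60*p - 70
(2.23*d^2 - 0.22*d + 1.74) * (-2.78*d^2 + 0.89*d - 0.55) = -6.1994*d^4 + 2.5963*d^3 - 6.2595*d^2 + 1.6696*d - 0.957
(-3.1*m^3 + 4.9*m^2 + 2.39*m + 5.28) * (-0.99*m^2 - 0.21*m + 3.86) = 3.069*m^5 - 4.2*m^4 - 15.3611*m^3 + 13.1849*m^2 + 8.1166*m + 20.3808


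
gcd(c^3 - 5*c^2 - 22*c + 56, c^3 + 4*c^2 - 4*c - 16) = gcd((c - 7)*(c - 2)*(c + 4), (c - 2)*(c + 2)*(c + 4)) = c^2 + 2*c - 8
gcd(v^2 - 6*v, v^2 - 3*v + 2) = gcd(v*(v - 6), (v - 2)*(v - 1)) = 1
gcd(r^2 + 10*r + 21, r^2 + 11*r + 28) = r + 7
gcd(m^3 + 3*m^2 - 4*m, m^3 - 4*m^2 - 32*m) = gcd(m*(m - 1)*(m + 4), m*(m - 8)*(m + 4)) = m^2 + 4*m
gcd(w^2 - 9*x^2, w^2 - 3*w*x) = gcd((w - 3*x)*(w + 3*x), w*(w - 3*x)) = -w + 3*x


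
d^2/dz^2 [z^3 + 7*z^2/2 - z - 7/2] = 6*z + 7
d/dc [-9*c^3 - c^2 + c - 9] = -27*c^2 - 2*c + 1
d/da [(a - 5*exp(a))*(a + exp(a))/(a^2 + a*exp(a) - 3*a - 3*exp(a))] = (-5*a*exp(a) + 20*exp(a) - 3)/(a^2 - 6*a + 9)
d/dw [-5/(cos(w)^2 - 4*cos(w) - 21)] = 10*(2 - cos(w))*sin(w)/(sin(w)^2 + 4*cos(w) + 20)^2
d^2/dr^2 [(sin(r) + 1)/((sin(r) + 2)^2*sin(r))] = (-4*sin(r)^2 - 5*sin(r) - 2 + 8/sin(r) + 16/sin(r)^2 + 8/sin(r)^3)/(sin(r) + 2)^4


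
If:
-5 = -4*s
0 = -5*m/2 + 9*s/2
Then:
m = 9/4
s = 5/4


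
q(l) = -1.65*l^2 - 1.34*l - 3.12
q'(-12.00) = 38.26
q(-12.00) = -224.64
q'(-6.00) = 18.46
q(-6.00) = -54.48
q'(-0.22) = -0.61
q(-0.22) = -2.91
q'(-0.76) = 1.17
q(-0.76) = -3.05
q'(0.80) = -3.98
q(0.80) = -5.25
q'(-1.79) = 4.57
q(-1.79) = -6.01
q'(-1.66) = 4.14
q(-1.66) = -5.44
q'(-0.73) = 1.07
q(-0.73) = -3.02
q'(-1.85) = 4.76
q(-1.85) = -6.29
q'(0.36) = -2.53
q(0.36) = -3.82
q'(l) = -3.3*l - 1.34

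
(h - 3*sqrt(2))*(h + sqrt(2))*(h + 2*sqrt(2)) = h^3 - 14*h - 12*sqrt(2)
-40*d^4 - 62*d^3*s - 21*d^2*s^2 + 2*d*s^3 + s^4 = (-5*d + s)*(d + s)*(2*d + s)*(4*d + s)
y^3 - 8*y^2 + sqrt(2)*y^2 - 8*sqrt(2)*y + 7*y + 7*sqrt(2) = (y - 7)*(y - 1)*(y + sqrt(2))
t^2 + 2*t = t*(t + 2)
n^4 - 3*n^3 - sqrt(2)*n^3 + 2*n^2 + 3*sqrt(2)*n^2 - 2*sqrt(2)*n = n*(n - 2)*(n - 1)*(n - sqrt(2))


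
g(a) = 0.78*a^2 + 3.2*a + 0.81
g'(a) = 1.56*a + 3.2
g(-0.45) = -0.47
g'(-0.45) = 2.50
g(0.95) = 4.55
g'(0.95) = 4.68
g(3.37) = 20.45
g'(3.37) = 8.46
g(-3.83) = -0.00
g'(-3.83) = -2.77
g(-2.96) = -1.83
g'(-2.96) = -1.42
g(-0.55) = -0.71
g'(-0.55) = 2.34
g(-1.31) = -2.04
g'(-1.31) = 1.16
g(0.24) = 1.62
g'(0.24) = 3.57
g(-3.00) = -1.77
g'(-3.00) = -1.48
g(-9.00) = 35.19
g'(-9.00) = -10.84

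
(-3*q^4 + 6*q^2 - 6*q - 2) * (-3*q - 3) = 9*q^5 + 9*q^4 - 18*q^3 + 24*q + 6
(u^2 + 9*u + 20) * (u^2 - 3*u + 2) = u^4 + 6*u^3 - 5*u^2 - 42*u + 40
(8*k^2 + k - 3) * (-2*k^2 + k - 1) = -16*k^4 + 6*k^3 - k^2 - 4*k + 3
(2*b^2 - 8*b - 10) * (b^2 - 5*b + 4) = 2*b^4 - 18*b^3 + 38*b^2 + 18*b - 40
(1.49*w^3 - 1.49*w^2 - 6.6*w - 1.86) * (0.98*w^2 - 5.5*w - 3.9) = 1.4602*w^5 - 9.6552*w^4 - 4.084*w^3 + 40.2882*w^2 + 35.97*w + 7.254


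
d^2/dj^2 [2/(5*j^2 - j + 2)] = 4*(-25*j^2 + 5*j + (10*j - 1)^2 - 10)/(5*j^2 - j + 2)^3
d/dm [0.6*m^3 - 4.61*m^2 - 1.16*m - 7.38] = 1.8*m^2 - 9.22*m - 1.16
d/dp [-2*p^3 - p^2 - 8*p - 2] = -6*p^2 - 2*p - 8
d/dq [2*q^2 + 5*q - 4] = 4*q + 5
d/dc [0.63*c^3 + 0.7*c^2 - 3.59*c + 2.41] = 1.89*c^2 + 1.4*c - 3.59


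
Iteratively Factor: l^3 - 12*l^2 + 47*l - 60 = (l - 3)*(l^2 - 9*l + 20) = (l - 5)*(l - 3)*(l - 4)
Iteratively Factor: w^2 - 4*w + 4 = (w - 2)*(w - 2)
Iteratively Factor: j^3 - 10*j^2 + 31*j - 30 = (j - 2)*(j^2 - 8*j + 15) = (j - 5)*(j - 2)*(j - 3)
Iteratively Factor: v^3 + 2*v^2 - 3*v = (v)*(v^2 + 2*v - 3) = v*(v - 1)*(v + 3)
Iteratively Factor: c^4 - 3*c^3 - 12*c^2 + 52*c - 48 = (c + 4)*(c^3 - 7*c^2 + 16*c - 12) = (c - 3)*(c + 4)*(c^2 - 4*c + 4) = (c - 3)*(c - 2)*(c + 4)*(c - 2)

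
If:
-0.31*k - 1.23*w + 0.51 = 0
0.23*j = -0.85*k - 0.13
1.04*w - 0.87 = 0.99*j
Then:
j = -0.43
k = -0.04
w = 0.42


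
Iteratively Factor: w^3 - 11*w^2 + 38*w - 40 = (w - 4)*(w^2 - 7*w + 10) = (w - 4)*(w - 2)*(w - 5)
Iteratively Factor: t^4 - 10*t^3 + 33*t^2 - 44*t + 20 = (t - 2)*(t^3 - 8*t^2 + 17*t - 10) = (t - 2)*(t - 1)*(t^2 - 7*t + 10) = (t - 2)^2*(t - 1)*(t - 5)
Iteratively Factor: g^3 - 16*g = (g)*(g^2 - 16) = g*(g + 4)*(g - 4)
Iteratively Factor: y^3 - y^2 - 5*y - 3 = (y + 1)*(y^2 - 2*y - 3) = (y - 3)*(y + 1)*(y + 1)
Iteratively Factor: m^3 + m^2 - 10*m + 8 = (m - 1)*(m^2 + 2*m - 8) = (m - 1)*(m + 4)*(m - 2)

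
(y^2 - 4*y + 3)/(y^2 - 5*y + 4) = (y - 3)/(y - 4)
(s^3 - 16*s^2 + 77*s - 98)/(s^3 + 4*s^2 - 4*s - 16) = (s^2 - 14*s + 49)/(s^2 + 6*s + 8)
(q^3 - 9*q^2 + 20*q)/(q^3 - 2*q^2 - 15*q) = (q - 4)/(q + 3)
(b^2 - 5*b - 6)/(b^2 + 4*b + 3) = (b - 6)/(b + 3)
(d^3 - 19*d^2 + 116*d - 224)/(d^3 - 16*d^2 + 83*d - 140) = (d - 8)/(d - 5)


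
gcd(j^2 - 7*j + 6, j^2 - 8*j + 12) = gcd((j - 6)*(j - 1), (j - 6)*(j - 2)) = j - 6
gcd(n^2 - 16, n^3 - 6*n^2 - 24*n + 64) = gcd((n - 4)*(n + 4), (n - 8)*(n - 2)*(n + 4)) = n + 4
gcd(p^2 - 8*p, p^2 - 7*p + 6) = 1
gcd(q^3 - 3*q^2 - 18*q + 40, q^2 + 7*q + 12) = q + 4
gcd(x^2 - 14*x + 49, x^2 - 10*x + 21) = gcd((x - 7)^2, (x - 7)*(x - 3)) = x - 7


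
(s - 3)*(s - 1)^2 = s^3 - 5*s^2 + 7*s - 3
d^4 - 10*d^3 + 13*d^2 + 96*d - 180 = (d - 6)*(d - 5)*(d - 2)*(d + 3)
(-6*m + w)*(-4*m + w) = 24*m^2 - 10*m*w + w^2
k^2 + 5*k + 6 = (k + 2)*(k + 3)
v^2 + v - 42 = (v - 6)*(v + 7)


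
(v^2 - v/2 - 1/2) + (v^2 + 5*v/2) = 2*v^2 + 2*v - 1/2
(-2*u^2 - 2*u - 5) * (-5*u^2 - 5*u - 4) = 10*u^4 + 20*u^3 + 43*u^2 + 33*u + 20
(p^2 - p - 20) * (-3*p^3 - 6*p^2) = -3*p^5 - 3*p^4 + 66*p^3 + 120*p^2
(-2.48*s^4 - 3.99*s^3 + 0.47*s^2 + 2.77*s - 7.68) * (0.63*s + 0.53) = -1.5624*s^5 - 3.8281*s^4 - 1.8186*s^3 + 1.9942*s^2 - 3.3703*s - 4.0704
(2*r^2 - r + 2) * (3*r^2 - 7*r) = 6*r^4 - 17*r^3 + 13*r^2 - 14*r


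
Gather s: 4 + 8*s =8*s + 4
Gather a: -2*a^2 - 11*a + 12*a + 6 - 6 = -2*a^2 + a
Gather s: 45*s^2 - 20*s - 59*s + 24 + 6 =45*s^2 - 79*s + 30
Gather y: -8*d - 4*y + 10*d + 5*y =2*d + y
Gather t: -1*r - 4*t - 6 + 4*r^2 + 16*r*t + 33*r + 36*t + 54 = 4*r^2 + 32*r + t*(16*r + 32) + 48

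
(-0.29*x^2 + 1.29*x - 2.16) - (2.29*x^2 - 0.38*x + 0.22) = -2.58*x^2 + 1.67*x - 2.38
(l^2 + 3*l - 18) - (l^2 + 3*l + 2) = -20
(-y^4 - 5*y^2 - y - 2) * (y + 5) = -y^5 - 5*y^4 - 5*y^3 - 26*y^2 - 7*y - 10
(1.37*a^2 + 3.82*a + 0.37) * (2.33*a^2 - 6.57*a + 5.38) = 3.1921*a^4 - 0.100300000000001*a^3 - 16.8647*a^2 + 18.1207*a + 1.9906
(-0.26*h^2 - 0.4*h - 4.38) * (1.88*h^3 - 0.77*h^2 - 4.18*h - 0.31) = -0.4888*h^5 - 0.5518*h^4 - 6.8396*h^3 + 5.1252*h^2 + 18.4324*h + 1.3578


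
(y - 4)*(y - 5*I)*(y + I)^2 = y^4 - 4*y^3 - 3*I*y^3 + 9*y^2 + 12*I*y^2 - 36*y + 5*I*y - 20*I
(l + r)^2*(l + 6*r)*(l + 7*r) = l^4 + 15*l^3*r + 69*l^2*r^2 + 97*l*r^3 + 42*r^4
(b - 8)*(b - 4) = b^2 - 12*b + 32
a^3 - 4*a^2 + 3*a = a*(a - 3)*(a - 1)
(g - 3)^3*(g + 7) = g^4 - 2*g^3 - 36*g^2 + 162*g - 189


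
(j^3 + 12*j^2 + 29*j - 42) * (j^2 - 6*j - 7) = j^5 + 6*j^4 - 50*j^3 - 300*j^2 + 49*j + 294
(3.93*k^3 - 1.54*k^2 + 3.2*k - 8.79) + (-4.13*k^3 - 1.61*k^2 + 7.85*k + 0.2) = -0.2*k^3 - 3.15*k^2 + 11.05*k - 8.59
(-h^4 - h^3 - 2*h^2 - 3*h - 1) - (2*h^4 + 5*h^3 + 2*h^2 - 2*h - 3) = -3*h^4 - 6*h^3 - 4*h^2 - h + 2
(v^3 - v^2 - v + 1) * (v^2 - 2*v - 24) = v^5 - 3*v^4 - 23*v^3 + 27*v^2 + 22*v - 24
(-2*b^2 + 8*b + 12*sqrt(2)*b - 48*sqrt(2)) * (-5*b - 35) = 10*b^3 - 60*sqrt(2)*b^2 + 30*b^2 - 280*b - 180*sqrt(2)*b + 1680*sqrt(2)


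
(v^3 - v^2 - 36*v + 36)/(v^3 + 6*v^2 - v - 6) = (v - 6)/(v + 1)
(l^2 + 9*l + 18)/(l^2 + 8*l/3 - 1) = 3*(l + 6)/(3*l - 1)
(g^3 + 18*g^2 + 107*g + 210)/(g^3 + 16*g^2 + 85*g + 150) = (g + 7)/(g + 5)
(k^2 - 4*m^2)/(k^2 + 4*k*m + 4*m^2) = (k - 2*m)/(k + 2*m)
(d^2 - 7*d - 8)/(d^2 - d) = (d^2 - 7*d - 8)/(d*(d - 1))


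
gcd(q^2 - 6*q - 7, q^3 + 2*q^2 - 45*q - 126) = q - 7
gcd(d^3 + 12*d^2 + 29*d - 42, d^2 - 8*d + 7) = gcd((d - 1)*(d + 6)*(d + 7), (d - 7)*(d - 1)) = d - 1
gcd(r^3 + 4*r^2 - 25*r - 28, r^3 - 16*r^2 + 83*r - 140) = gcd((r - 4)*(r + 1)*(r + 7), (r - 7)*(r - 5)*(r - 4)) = r - 4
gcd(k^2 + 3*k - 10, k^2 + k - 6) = k - 2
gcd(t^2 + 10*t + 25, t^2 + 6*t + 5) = t + 5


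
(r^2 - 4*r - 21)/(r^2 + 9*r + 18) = (r - 7)/(r + 6)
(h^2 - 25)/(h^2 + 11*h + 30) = (h - 5)/(h + 6)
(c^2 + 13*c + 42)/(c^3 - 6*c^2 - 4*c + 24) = (c^2 + 13*c + 42)/(c^3 - 6*c^2 - 4*c + 24)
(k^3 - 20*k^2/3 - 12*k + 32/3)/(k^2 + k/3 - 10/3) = (3*k^2 - 26*k + 16)/(3*k - 5)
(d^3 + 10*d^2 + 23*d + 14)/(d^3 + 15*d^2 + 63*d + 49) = (d + 2)/(d + 7)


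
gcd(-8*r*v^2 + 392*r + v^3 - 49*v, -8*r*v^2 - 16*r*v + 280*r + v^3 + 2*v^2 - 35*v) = 8*r*v + 56*r - v^2 - 7*v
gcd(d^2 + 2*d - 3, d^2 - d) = d - 1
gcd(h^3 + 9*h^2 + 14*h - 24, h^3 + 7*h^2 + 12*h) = h + 4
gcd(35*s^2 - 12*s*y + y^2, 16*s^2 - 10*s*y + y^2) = 1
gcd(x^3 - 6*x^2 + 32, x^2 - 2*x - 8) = x^2 - 2*x - 8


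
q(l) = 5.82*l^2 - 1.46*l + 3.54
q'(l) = 11.64*l - 1.46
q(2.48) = 35.71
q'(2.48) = 27.41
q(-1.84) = 25.93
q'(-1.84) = -22.88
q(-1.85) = 26.16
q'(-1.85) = -22.99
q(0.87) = 6.67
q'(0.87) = 8.67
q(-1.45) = 17.89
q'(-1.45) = -18.34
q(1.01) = 8.00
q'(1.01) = 10.30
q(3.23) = 59.54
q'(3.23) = 36.14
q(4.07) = 94.01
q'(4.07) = 45.91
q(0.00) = 3.54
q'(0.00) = -1.46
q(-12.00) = 859.14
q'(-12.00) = -141.14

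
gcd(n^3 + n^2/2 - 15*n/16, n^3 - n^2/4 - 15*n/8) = n^2 + 5*n/4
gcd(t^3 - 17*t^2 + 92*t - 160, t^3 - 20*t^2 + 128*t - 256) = t^2 - 12*t + 32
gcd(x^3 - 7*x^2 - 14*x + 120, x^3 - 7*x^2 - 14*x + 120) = x^3 - 7*x^2 - 14*x + 120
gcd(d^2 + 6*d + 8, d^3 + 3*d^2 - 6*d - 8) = d + 4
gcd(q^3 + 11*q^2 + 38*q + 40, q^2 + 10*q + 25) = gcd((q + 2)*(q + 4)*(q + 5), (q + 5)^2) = q + 5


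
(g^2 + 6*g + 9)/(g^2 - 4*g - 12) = (g^2 + 6*g + 9)/(g^2 - 4*g - 12)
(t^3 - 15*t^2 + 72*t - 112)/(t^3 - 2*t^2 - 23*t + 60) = (t^2 - 11*t + 28)/(t^2 + 2*t - 15)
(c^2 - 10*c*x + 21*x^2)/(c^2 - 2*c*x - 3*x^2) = (c - 7*x)/(c + x)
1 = 1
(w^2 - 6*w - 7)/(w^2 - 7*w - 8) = (w - 7)/(w - 8)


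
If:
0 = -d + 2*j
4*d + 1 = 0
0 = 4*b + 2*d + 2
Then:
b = -3/8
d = -1/4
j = -1/8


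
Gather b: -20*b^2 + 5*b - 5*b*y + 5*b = -20*b^2 + b*(10 - 5*y)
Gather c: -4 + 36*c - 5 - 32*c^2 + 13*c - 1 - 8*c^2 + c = -40*c^2 + 50*c - 10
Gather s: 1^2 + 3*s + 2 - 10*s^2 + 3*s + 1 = -10*s^2 + 6*s + 4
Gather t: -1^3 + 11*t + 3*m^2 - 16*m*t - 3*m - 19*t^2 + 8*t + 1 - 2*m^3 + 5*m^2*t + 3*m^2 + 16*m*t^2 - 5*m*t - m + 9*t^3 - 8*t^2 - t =-2*m^3 + 6*m^2 - 4*m + 9*t^3 + t^2*(16*m - 27) + t*(5*m^2 - 21*m + 18)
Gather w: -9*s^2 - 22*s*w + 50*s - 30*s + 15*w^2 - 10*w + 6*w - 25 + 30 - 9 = -9*s^2 + 20*s + 15*w^2 + w*(-22*s - 4) - 4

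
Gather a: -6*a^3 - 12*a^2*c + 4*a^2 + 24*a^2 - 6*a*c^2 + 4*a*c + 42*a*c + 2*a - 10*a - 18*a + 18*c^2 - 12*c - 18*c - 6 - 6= -6*a^3 + a^2*(28 - 12*c) + a*(-6*c^2 + 46*c - 26) + 18*c^2 - 30*c - 12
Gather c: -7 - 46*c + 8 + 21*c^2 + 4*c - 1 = 21*c^2 - 42*c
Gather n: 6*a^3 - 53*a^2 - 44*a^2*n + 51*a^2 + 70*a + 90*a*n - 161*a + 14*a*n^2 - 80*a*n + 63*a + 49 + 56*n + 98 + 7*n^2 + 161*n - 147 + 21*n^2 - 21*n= 6*a^3 - 2*a^2 - 28*a + n^2*(14*a + 28) + n*(-44*a^2 + 10*a + 196)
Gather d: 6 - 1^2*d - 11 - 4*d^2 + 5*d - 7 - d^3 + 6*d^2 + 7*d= -d^3 + 2*d^2 + 11*d - 12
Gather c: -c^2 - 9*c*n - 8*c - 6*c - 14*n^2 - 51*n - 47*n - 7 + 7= -c^2 + c*(-9*n - 14) - 14*n^2 - 98*n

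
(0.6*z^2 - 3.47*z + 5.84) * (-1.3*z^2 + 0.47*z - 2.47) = -0.78*z^4 + 4.793*z^3 - 10.7049*z^2 + 11.3157*z - 14.4248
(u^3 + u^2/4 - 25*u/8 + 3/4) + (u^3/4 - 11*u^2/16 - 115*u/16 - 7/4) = 5*u^3/4 - 7*u^2/16 - 165*u/16 - 1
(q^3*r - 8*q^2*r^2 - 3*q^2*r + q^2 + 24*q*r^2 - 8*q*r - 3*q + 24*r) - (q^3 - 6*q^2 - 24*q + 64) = q^3*r - q^3 - 8*q^2*r^2 - 3*q^2*r + 7*q^2 + 24*q*r^2 - 8*q*r + 21*q + 24*r - 64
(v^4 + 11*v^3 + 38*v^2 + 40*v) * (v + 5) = v^5 + 16*v^4 + 93*v^3 + 230*v^2 + 200*v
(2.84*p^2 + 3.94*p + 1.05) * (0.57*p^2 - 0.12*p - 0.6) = 1.6188*p^4 + 1.905*p^3 - 1.5783*p^2 - 2.49*p - 0.63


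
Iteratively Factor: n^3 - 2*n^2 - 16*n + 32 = (n - 2)*(n^2 - 16) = (n - 4)*(n - 2)*(n + 4)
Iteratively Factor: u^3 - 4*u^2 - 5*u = (u)*(u^2 - 4*u - 5) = u*(u - 5)*(u + 1)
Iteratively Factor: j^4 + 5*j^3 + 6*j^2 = (j)*(j^3 + 5*j^2 + 6*j) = j*(j + 2)*(j^2 + 3*j) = j^2*(j + 2)*(j + 3)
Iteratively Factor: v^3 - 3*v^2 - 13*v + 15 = (v - 1)*(v^2 - 2*v - 15) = (v - 1)*(v + 3)*(v - 5)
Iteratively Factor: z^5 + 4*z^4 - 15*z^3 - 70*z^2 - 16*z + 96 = (z - 4)*(z^4 + 8*z^3 + 17*z^2 - 2*z - 24) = (z - 4)*(z - 1)*(z^3 + 9*z^2 + 26*z + 24) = (z - 4)*(z - 1)*(z + 4)*(z^2 + 5*z + 6) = (z - 4)*(z - 1)*(z + 3)*(z + 4)*(z + 2)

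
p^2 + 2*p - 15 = (p - 3)*(p + 5)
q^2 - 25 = (q - 5)*(q + 5)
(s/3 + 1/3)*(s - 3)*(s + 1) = s^3/3 - s^2/3 - 5*s/3 - 1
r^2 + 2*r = r*(r + 2)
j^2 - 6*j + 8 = (j - 4)*(j - 2)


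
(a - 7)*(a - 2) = a^2 - 9*a + 14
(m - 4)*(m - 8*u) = m^2 - 8*m*u - 4*m + 32*u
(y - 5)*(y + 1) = y^2 - 4*y - 5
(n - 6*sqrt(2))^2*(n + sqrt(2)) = n^3 - 11*sqrt(2)*n^2 + 48*n + 72*sqrt(2)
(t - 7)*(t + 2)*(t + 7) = t^3 + 2*t^2 - 49*t - 98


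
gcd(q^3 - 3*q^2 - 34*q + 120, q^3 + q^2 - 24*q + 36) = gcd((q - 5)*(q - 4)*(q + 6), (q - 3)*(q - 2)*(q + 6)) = q + 6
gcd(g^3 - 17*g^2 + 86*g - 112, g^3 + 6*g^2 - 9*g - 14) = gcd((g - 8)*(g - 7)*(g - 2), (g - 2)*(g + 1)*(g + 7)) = g - 2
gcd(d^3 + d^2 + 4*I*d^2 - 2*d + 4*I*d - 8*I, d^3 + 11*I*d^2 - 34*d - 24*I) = d + 4*I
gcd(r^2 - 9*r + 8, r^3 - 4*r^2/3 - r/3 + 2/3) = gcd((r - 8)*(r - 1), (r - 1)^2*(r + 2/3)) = r - 1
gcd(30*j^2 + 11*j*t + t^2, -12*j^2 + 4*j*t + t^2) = 6*j + t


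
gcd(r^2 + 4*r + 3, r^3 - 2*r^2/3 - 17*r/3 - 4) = r + 1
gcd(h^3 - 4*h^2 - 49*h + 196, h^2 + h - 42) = h + 7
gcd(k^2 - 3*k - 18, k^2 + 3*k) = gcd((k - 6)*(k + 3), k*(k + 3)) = k + 3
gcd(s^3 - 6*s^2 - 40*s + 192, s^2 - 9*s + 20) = s - 4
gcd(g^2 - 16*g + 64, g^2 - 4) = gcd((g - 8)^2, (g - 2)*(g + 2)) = 1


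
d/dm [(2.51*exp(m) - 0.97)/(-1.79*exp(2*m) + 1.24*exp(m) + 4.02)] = (4.4929*exp(2*m) - 3.4726*exp(m) + 11.293)*exp(m)/(3.2041*exp(4*m) - 4.4392*exp(3*m) - 12.854*exp(2*m) + 9.9696*exp(m) + 16.1604)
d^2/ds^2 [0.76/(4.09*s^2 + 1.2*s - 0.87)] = (-25.426712*s^2 - 7.46016*s + 0.76*(8.18*s + 1.2)*(16.36*s + 2.4) + 5.408616)/(4.09*s^2 + 1.2*s - 0.87)^3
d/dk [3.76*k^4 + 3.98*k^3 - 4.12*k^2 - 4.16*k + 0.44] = 15.04*k^3 + 11.94*k^2 - 8.24*k - 4.16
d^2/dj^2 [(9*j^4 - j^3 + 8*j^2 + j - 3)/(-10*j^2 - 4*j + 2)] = (-225*j^6 - 270*j^5 + 27*j^4 + 208*j^3 + 45*j^2 + 78*j + 17)/(125*j^6 + 150*j^5 - 15*j^4 - 52*j^3 + 3*j^2 + 6*j - 1)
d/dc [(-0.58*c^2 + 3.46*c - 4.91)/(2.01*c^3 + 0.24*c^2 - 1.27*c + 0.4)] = (1.1658*c^4 - 13.9092*c^3 + 29.5135*c^2 + 1.8928*c - 4.8517)/(4.0401*c^6 + 0.9648*c^5 - 5.0478*c^4 + 0.9984*c^3 + 1.8049*c^2 - 1.016*c + 0.16)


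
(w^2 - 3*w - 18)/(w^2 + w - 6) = (w - 6)/(w - 2)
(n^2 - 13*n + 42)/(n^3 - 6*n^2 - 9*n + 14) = (n - 6)/(n^2 + n - 2)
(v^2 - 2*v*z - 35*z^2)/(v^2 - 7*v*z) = (v + 5*z)/v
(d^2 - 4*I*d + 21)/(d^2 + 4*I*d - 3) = (d - 7*I)/(d + I)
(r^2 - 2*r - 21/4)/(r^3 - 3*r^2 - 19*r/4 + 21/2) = (2*r + 3)/(2*r^2 + r - 6)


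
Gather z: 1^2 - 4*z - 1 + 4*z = 0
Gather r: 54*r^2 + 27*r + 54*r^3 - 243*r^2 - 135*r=54*r^3 - 189*r^2 - 108*r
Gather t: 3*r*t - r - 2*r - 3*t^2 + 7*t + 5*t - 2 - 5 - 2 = -3*r - 3*t^2 + t*(3*r + 12) - 9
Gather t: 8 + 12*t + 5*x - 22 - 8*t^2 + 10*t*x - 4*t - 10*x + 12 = -8*t^2 + t*(10*x + 8) - 5*x - 2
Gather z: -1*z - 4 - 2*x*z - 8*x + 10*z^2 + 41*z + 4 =-8*x + 10*z^2 + z*(40 - 2*x)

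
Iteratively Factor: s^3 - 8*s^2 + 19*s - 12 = (s - 3)*(s^2 - 5*s + 4) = (s - 4)*(s - 3)*(s - 1)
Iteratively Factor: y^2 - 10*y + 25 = (y - 5)*(y - 5)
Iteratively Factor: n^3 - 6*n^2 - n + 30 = (n - 5)*(n^2 - n - 6) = (n - 5)*(n - 3)*(n + 2)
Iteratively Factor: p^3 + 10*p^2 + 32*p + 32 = (p + 4)*(p^2 + 6*p + 8) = (p + 4)^2*(p + 2)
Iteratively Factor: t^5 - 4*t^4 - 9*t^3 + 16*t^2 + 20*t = (t + 1)*(t^4 - 5*t^3 - 4*t^2 + 20*t) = (t - 2)*(t + 1)*(t^3 - 3*t^2 - 10*t) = t*(t - 2)*(t + 1)*(t^2 - 3*t - 10) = t*(t - 5)*(t - 2)*(t + 1)*(t + 2)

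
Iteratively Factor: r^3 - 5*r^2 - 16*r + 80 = (r - 5)*(r^2 - 16) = (r - 5)*(r + 4)*(r - 4)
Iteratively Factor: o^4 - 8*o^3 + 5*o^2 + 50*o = (o)*(o^3 - 8*o^2 + 5*o + 50) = o*(o - 5)*(o^2 - 3*o - 10) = o*(o - 5)^2*(o + 2)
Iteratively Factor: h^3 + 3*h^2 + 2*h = (h + 1)*(h^2 + 2*h) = h*(h + 1)*(h + 2)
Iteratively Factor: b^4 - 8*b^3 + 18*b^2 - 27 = (b - 3)*(b^3 - 5*b^2 + 3*b + 9) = (b - 3)^2*(b^2 - 2*b - 3) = (b - 3)^3*(b + 1)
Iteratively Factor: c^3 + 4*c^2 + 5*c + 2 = (c + 1)*(c^2 + 3*c + 2) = (c + 1)^2*(c + 2)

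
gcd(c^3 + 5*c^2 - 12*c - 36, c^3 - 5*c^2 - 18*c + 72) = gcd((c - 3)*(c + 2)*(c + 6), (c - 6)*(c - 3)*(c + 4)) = c - 3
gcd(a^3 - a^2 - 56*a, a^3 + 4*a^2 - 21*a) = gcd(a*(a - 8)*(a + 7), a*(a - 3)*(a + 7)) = a^2 + 7*a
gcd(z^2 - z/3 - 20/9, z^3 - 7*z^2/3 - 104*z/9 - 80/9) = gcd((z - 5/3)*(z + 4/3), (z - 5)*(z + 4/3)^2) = z + 4/3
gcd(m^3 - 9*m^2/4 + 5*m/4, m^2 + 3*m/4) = m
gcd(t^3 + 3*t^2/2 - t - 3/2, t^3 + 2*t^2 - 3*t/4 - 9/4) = t^2 + t/2 - 3/2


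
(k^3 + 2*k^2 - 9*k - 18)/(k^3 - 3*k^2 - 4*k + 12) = (k + 3)/(k - 2)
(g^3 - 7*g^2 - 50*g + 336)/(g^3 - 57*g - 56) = (g - 6)/(g + 1)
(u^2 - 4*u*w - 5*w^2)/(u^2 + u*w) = (u - 5*w)/u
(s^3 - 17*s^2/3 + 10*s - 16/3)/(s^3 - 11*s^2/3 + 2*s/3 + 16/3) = (s - 1)/(s + 1)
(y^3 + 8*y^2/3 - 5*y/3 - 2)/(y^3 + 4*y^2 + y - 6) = (y + 2/3)/(y + 2)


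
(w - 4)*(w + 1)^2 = w^3 - 2*w^2 - 7*w - 4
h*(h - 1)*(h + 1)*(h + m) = h^4 + h^3*m - h^2 - h*m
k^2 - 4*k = k*(k - 4)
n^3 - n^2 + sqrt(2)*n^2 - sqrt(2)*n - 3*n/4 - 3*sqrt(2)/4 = (n - 3/2)*(n + 1/2)*(n + sqrt(2))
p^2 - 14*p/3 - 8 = (p - 6)*(p + 4/3)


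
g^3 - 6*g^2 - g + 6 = (g - 6)*(g - 1)*(g + 1)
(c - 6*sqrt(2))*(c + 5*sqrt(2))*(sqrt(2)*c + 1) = sqrt(2)*c^3 - c^2 - 61*sqrt(2)*c - 60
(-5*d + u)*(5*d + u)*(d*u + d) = -25*d^3*u - 25*d^3 + d*u^3 + d*u^2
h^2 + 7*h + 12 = (h + 3)*(h + 4)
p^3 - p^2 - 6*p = p*(p - 3)*(p + 2)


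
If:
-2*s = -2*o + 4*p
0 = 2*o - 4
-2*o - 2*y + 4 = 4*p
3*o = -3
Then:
No Solution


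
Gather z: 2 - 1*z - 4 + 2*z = z - 2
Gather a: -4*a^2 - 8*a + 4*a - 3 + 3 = -4*a^2 - 4*a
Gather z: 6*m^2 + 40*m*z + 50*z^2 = 6*m^2 + 40*m*z + 50*z^2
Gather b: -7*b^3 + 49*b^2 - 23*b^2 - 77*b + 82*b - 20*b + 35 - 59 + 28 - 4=-7*b^3 + 26*b^2 - 15*b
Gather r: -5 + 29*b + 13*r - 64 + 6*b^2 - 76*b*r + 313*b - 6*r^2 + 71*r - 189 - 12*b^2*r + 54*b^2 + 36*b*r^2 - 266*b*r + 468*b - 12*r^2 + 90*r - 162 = 60*b^2 + 810*b + r^2*(36*b - 18) + r*(-12*b^2 - 342*b + 174) - 420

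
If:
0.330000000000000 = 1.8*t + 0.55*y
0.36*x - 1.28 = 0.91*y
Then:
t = 0.183333333333333 - 0.305555555555556*y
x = 2.52777777777778*y + 3.55555555555556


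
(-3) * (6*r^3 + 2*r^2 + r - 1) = -18*r^3 - 6*r^2 - 3*r + 3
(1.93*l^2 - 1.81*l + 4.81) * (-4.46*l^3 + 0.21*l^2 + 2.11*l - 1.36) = -8.6078*l^5 + 8.4779*l^4 - 17.7604*l^3 - 5.4338*l^2 + 12.6107*l - 6.5416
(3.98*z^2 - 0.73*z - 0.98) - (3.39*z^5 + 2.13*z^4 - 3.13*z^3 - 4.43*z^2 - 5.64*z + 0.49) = -3.39*z^5 - 2.13*z^4 + 3.13*z^3 + 8.41*z^2 + 4.91*z - 1.47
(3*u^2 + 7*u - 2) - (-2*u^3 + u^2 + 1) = 2*u^3 + 2*u^2 + 7*u - 3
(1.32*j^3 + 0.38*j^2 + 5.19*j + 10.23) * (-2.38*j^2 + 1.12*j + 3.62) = -3.1416*j^5 + 0.574*j^4 - 7.1482*j^3 - 17.159*j^2 + 30.2454*j + 37.0326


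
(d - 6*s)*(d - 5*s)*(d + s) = d^3 - 10*d^2*s + 19*d*s^2 + 30*s^3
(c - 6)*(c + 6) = c^2 - 36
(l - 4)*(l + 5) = l^2 + l - 20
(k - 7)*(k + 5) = k^2 - 2*k - 35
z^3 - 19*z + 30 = (z - 3)*(z - 2)*(z + 5)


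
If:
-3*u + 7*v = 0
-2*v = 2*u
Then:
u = 0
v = 0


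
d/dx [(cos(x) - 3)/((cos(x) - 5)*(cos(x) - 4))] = (cos(x)^2 - 6*cos(x) + 7)*sin(x)/((cos(x) - 5)^2*(cos(x) - 4)^2)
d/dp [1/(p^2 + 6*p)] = 2*(-p - 3)/(p^2*(p + 6)^2)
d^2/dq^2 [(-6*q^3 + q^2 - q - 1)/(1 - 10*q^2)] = 2*(160*q^3 + 270*q^2 + 48*q + 9)/(1000*q^6 - 300*q^4 + 30*q^2 - 1)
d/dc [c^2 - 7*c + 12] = 2*c - 7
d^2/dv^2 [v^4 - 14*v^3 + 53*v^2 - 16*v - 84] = 12*v^2 - 84*v + 106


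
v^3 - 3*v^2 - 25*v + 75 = (v - 5)*(v - 3)*(v + 5)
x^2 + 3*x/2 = x*(x + 3/2)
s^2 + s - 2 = (s - 1)*(s + 2)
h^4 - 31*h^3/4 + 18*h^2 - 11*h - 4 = (h - 4)*(h - 2)^2*(h + 1/4)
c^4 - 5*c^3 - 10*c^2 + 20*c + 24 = (c - 6)*(c - 2)*(c + 1)*(c + 2)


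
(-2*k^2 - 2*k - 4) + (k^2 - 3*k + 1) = -k^2 - 5*k - 3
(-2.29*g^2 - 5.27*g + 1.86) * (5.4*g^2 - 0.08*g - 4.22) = -12.366*g^4 - 28.2748*g^3 + 20.1294*g^2 + 22.0906*g - 7.8492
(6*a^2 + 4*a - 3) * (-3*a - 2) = -18*a^3 - 24*a^2 + a + 6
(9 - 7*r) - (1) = 8 - 7*r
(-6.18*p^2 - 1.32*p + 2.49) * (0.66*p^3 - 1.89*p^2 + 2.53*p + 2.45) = -4.0788*p^5 + 10.809*p^4 - 11.4972*p^3 - 23.1867*p^2 + 3.0657*p + 6.1005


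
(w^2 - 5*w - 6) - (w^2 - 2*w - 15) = 9 - 3*w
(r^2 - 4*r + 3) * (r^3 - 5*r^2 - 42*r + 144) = r^5 - 9*r^4 - 19*r^3 + 297*r^2 - 702*r + 432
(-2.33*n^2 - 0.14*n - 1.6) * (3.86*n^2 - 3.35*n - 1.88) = -8.9938*n^4 + 7.2651*n^3 - 1.3266*n^2 + 5.6232*n + 3.008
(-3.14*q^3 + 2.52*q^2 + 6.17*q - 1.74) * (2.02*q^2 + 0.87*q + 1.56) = -6.3428*q^5 + 2.3586*q^4 + 9.7574*q^3 + 5.7843*q^2 + 8.1114*q - 2.7144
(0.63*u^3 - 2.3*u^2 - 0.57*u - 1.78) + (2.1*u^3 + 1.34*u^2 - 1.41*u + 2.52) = 2.73*u^3 - 0.96*u^2 - 1.98*u + 0.74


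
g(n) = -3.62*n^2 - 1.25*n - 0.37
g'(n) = -7.24*n - 1.25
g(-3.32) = -36.12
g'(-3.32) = 22.79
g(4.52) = -79.98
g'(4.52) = -33.97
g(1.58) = -11.38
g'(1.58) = -12.69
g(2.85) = -33.34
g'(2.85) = -21.88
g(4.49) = -78.96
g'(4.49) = -33.76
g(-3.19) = -33.22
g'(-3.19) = 21.85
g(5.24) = -106.32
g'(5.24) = -39.19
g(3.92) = -60.90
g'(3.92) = -29.63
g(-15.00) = -796.12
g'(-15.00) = 107.35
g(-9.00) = -282.34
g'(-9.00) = 63.91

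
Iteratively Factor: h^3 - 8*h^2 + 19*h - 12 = (h - 1)*(h^2 - 7*h + 12) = (h - 4)*(h - 1)*(h - 3)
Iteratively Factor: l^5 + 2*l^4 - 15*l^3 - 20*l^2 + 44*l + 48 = (l + 1)*(l^4 + l^3 - 16*l^2 - 4*l + 48) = (l + 1)*(l + 2)*(l^3 - l^2 - 14*l + 24) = (l - 2)*(l + 1)*(l + 2)*(l^2 + l - 12) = (l - 2)*(l + 1)*(l + 2)*(l + 4)*(l - 3)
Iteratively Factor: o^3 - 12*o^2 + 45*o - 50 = (o - 5)*(o^2 - 7*o + 10) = (o - 5)^2*(o - 2)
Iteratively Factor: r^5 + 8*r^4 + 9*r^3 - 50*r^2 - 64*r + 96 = (r - 1)*(r^4 + 9*r^3 + 18*r^2 - 32*r - 96) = (r - 1)*(r + 4)*(r^3 + 5*r^2 - 2*r - 24) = (r - 1)*(r + 4)^2*(r^2 + r - 6) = (r - 1)*(r + 3)*(r + 4)^2*(r - 2)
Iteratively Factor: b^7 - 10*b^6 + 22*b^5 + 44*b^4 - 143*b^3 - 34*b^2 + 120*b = (b)*(b^6 - 10*b^5 + 22*b^4 + 44*b^3 - 143*b^2 - 34*b + 120) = b*(b - 4)*(b^5 - 6*b^4 - 2*b^3 + 36*b^2 + b - 30) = b*(b - 4)*(b - 1)*(b^4 - 5*b^3 - 7*b^2 + 29*b + 30) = b*(b - 4)*(b - 1)*(b + 1)*(b^3 - 6*b^2 - b + 30) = b*(b - 4)*(b - 1)*(b + 1)*(b + 2)*(b^2 - 8*b + 15) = b*(b - 5)*(b - 4)*(b - 1)*(b + 1)*(b + 2)*(b - 3)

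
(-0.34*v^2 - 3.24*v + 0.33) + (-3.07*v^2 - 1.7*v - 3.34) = -3.41*v^2 - 4.94*v - 3.01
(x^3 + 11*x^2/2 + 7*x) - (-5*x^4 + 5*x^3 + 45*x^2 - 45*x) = 5*x^4 - 4*x^3 - 79*x^2/2 + 52*x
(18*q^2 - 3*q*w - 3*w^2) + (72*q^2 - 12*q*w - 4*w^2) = 90*q^2 - 15*q*w - 7*w^2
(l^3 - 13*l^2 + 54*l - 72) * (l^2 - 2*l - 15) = l^5 - 15*l^4 + 65*l^3 + 15*l^2 - 666*l + 1080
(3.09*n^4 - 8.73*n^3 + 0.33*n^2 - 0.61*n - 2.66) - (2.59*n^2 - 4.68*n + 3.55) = 3.09*n^4 - 8.73*n^3 - 2.26*n^2 + 4.07*n - 6.21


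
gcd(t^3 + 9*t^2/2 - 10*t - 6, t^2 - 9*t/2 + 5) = t - 2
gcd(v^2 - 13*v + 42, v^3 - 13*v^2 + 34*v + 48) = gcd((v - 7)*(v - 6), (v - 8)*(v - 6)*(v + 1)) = v - 6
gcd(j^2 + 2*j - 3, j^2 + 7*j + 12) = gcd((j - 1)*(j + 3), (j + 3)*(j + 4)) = j + 3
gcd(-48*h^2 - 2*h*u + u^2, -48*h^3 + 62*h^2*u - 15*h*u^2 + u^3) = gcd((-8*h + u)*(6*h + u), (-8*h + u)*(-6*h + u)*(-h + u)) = -8*h + u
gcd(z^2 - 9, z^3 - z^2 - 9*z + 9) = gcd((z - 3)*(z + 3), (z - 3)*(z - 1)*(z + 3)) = z^2 - 9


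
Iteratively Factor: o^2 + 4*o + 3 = (o + 1)*(o + 3)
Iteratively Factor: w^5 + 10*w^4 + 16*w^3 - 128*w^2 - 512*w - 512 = (w + 4)*(w^4 + 6*w^3 - 8*w^2 - 96*w - 128) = (w + 2)*(w + 4)*(w^3 + 4*w^2 - 16*w - 64) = (w + 2)*(w + 4)^2*(w^2 - 16) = (w + 2)*(w + 4)^3*(w - 4)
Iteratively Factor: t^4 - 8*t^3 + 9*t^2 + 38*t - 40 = (t + 2)*(t^3 - 10*t^2 + 29*t - 20) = (t - 1)*(t + 2)*(t^2 - 9*t + 20) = (t - 4)*(t - 1)*(t + 2)*(t - 5)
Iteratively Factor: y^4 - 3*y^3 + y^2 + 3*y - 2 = (y - 1)*(y^3 - 2*y^2 - y + 2) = (y - 1)*(y + 1)*(y^2 - 3*y + 2) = (y - 1)^2*(y + 1)*(y - 2)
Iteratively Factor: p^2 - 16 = (p + 4)*(p - 4)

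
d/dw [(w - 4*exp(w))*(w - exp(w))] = -5*w*exp(w) + 2*w + 8*exp(2*w) - 5*exp(w)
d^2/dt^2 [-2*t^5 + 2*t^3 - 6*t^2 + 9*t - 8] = -40*t^3 + 12*t - 12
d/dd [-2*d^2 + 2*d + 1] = 2 - 4*d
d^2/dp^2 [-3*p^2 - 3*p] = -6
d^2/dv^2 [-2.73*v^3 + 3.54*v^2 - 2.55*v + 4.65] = 7.08 - 16.38*v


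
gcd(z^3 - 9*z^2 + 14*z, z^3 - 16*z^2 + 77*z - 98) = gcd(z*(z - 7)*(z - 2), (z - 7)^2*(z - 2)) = z^2 - 9*z + 14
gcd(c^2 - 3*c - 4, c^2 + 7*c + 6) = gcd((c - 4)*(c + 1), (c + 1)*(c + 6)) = c + 1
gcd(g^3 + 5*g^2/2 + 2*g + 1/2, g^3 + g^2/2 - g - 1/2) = g^2 + 3*g/2 + 1/2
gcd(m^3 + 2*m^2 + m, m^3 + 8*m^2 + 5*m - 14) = 1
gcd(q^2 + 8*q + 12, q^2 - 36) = q + 6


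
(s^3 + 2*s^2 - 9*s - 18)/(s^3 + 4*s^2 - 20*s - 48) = (s^2 - 9)/(s^2 + 2*s - 24)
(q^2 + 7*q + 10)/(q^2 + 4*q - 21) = (q^2 + 7*q + 10)/(q^2 + 4*q - 21)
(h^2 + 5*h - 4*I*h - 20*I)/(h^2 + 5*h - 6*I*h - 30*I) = (h - 4*I)/(h - 6*I)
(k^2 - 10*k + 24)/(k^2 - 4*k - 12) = (k - 4)/(k + 2)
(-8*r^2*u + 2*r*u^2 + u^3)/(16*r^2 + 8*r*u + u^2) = u*(-2*r + u)/(4*r + u)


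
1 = 1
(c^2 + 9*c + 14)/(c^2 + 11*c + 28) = (c + 2)/(c + 4)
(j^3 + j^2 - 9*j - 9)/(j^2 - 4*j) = (j^3 + j^2 - 9*j - 9)/(j*(j - 4))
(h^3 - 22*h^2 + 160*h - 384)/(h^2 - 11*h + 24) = (h^2 - 14*h + 48)/(h - 3)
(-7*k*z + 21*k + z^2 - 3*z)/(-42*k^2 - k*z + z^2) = (z - 3)/(6*k + z)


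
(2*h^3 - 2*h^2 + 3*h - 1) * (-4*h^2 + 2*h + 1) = -8*h^5 + 12*h^4 - 14*h^3 + 8*h^2 + h - 1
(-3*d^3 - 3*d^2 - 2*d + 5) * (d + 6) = -3*d^4 - 21*d^3 - 20*d^2 - 7*d + 30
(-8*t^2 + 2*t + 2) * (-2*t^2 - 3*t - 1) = 16*t^4 + 20*t^3 - 2*t^2 - 8*t - 2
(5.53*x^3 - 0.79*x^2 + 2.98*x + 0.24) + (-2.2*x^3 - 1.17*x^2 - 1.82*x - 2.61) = 3.33*x^3 - 1.96*x^2 + 1.16*x - 2.37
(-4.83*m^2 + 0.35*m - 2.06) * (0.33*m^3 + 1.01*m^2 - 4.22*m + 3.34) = -1.5939*m^5 - 4.7628*m^4 + 20.0563*m^3 - 19.6898*m^2 + 9.8622*m - 6.8804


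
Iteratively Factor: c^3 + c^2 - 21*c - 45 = (c + 3)*(c^2 - 2*c - 15) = (c - 5)*(c + 3)*(c + 3)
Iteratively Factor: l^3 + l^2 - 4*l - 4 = (l + 1)*(l^2 - 4) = (l + 1)*(l + 2)*(l - 2)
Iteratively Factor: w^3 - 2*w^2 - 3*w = (w + 1)*(w^2 - 3*w) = (w - 3)*(w + 1)*(w)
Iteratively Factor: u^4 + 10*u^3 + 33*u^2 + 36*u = (u + 3)*(u^3 + 7*u^2 + 12*u) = u*(u + 3)*(u^2 + 7*u + 12) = u*(u + 3)*(u + 4)*(u + 3)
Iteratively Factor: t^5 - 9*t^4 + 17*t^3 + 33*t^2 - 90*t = (t - 5)*(t^4 - 4*t^3 - 3*t^2 + 18*t) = t*(t - 5)*(t^3 - 4*t^2 - 3*t + 18) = t*(t - 5)*(t - 3)*(t^2 - t - 6) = t*(t - 5)*(t - 3)*(t + 2)*(t - 3)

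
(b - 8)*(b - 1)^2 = b^3 - 10*b^2 + 17*b - 8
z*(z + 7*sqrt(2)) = z^2 + 7*sqrt(2)*z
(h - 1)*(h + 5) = h^2 + 4*h - 5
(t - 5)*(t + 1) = t^2 - 4*t - 5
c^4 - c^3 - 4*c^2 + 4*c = c*(c - 2)*(c - 1)*(c + 2)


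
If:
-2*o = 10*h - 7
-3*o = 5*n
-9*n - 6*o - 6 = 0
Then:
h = 27/10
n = 6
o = -10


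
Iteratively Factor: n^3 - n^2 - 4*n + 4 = (n - 2)*(n^2 + n - 2) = (n - 2)*(n - 1)*(n + 2)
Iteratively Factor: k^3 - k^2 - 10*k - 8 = (k - 4)*(k^2 + 3*k + 2) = (k - 4)*(k + 2)*(k + 1)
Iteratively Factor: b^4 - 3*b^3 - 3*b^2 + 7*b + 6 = (b + 1)*(b^3 - 4*b^2 + b + 6) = (b - 3)*(b + 1)*(b^2 - b - 2) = (b - 3)*(b - 2)*(b + 1)*(b + 1)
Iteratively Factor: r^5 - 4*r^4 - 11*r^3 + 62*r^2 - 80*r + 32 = (r - 1)*(r^4 - 3*r^3 - 14*r^2 + 48*r - 32) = (r - 1)^2*(r^3 - 2*r^2 - 16*r + 32) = (r - 2)*(r - 1)^2*(r^2 - 16) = (r - 4)*(r - 2)*(r - 1)^2*(r + 4)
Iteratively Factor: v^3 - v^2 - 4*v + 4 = (v + 2)*(v^2 - 3*v + 2) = (v - 2)*(v + 2)*(v - 1)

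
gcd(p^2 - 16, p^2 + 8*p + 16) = p + 4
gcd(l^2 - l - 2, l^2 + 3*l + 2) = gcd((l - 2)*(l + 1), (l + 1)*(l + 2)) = l + 1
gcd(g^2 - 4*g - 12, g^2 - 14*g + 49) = 1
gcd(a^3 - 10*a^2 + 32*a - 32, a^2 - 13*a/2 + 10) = a - 4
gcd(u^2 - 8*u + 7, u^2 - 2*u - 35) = u - 7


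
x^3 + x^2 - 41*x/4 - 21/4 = (x - 3)*(x + 1/2)*(x + 7/2)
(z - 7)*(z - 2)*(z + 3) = z^3 - 6*z^2 - 13*z + 42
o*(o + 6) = o^2 + 6*o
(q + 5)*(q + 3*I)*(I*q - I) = I*q^3 - 3*q^2 + 4*I*q^2 - 12*q - 5*I*q + 15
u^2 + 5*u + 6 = (u + 2)*(u + 3)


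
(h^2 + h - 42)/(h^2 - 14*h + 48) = (h + 7)/(h - 8)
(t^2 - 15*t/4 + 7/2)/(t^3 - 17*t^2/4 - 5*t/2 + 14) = (4*t - 7)/(4*t^2 - 9*t - 28)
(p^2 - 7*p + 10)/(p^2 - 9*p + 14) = (p - 5)/(p - 7)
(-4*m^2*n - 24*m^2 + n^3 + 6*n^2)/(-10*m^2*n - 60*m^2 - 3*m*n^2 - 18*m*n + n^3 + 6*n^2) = (2*m - n)/(5*m - n)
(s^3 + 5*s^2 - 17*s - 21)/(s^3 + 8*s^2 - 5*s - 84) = (s + 1)/(s + 4)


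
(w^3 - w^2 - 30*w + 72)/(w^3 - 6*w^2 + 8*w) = (w^2 + 3*w - 18)/(w*(w - 2))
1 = 1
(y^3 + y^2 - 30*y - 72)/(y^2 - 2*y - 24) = y + 3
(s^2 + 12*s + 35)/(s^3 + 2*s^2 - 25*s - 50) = (s + 7)/(s^2 - 3*s - 10)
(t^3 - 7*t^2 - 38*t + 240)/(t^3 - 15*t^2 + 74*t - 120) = (t^2 - 2*t - 48)/(t^2 - 10*t + 24)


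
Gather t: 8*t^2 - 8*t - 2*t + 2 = 8*t^2 - 10*t + 2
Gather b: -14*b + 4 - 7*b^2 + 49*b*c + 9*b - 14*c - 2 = -7*b^2 + b*(49*c - 5) - 14*c + 2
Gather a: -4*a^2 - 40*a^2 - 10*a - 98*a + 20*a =-44*a^2 - 88*a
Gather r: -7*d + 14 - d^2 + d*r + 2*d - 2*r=-d^2 - 5*d + r*(d - 2) + 14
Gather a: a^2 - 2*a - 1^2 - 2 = a^2 - 2*a - 3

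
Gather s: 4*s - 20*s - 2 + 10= 8 - 16*s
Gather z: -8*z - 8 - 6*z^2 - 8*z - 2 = -6*z^2 - 16*z - 10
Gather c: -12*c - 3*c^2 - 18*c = -3*c^2 - 30*c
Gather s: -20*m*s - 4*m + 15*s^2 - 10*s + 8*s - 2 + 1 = -4*m + 15*s^2 + s*(-20*m - 2) - 1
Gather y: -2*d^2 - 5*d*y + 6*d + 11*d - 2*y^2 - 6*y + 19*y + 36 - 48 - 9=-2*d^2 + 17*d - 2*y^2 + y*(13 - 5*d) - 21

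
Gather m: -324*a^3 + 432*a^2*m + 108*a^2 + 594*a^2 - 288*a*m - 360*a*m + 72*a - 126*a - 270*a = -324*a^3 + 702*a^2 - 324*a + m*(432*a^2 - 648*a)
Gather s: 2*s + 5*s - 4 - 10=7*s - 14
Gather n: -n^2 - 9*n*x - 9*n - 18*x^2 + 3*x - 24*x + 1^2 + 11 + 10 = -n^2 + n*(-9*x - 9) - 18*x^2 - 21*x + 22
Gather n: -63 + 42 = -21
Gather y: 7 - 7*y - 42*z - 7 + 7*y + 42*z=0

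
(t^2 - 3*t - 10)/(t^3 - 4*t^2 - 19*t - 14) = (t - 5)/(t^2 - 6*t - 7)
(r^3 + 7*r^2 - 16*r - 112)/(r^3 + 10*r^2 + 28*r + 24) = (r^3 + 7*r^2 - 16*r - 112)/(r^3 + 10*r^2 + 28*r + 24)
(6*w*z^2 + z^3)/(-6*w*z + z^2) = z*(6*w + z)/(-6*w + z)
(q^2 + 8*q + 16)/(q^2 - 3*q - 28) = (q + 4)/(q - 7)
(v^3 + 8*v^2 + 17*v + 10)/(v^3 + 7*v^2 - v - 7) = (v^2 + 7*v + 10)/(v^2 + 6*v - 7)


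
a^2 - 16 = (a - 4)*(a + 4)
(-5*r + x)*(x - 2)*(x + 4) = -5*r*x^2 - 10*r*x + 40*r + x^3 + 2*x^2 - 8*x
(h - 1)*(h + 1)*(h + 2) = h^3 + 2*h^2 - h - 2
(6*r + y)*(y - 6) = 6*r*y - 36*r + y^2 - 6*y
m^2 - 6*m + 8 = (m - 4)*(m - 2)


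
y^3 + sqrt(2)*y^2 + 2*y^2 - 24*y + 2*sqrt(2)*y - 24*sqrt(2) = (y - 4)*(y + 6)*(y + sqrt(2))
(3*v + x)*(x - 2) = 3*v*x - 6*v + x^2 - 2*x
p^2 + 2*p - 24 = (p - 4)*(p + 6)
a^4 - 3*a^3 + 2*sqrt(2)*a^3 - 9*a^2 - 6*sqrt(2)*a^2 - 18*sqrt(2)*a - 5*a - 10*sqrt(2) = (a - 5)*(a + 1)^2*(a + 2*sqrt(2))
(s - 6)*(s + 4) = s^2 - 2*s - 24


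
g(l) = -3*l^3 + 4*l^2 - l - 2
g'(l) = -9*l^2 + 8*l - 1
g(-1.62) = 22.87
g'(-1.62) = -37.58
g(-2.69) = 88.03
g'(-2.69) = -87.64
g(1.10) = -2.25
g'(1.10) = -3.09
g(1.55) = -5.11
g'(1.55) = -10.22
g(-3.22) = 142.85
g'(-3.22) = -120.08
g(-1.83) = 31.61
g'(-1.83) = -45.78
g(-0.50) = -0.12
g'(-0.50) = -7.25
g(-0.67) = 1.37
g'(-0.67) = -10.40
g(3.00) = -50.00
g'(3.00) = -58.00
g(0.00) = -2.00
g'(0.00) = -1.00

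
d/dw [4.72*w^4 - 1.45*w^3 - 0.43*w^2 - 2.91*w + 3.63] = 18.88*w^3 - 4.35*w^2 - 0.86*w - 2.91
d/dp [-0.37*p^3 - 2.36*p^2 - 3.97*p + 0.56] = -1.11*p^2 - 4.72*p - 3.97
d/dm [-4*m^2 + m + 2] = 1 - 8*m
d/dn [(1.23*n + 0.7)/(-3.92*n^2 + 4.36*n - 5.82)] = (4.8216*n^2 + 5.488*n - 10.2106)/(15.3664*n^4 - 34.1824*n^3 + 64.6384*n^2 - 50.7504*n + 33.8724)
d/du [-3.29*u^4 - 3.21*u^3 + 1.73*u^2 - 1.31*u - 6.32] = -13.16*u^3 - 9.63*u^2 + 3.46*u - 1.31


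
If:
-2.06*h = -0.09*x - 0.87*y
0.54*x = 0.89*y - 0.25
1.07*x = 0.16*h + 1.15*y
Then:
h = 0.43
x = 1.05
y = 0.92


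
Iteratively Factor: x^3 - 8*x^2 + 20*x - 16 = (x - 4)*(x^2 - 4*x + 4) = (x - 4)*(x - 2)*(x - 2)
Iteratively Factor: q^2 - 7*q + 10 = (q - 5)*(q - 2)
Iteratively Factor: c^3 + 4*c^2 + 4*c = (c + 2)*(c^2 + 2*c) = c*(c + 2)*(c + 2)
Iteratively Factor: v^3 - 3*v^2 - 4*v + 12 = (v + 2)*(v^2 - 5*v + 6) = (v - 3)*(v + 2)*(v - 2)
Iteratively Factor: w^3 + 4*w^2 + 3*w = (w + 1)*(w^2 + 3*w) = (w + 1)*(w + 3)*(w)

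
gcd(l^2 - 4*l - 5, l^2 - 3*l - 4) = l + 1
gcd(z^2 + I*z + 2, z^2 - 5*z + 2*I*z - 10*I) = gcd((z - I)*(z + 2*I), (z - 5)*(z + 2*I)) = z + 2*I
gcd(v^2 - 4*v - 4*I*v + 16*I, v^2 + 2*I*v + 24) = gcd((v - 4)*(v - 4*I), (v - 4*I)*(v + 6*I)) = v - 4*I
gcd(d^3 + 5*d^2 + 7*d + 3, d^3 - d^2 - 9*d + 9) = d + 3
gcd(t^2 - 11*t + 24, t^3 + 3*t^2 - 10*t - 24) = t - 3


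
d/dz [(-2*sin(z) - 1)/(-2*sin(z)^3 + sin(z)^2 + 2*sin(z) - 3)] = 2*(-2*sin(z) + sin(3*z) + cos(2*z) + 3)*cos(z)/(-2*sin(z)*cos(z)^2 + cos(z)^2 + 2)^2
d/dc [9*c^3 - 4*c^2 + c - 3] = 27*c^2 - 8*c + 1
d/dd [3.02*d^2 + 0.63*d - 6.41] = 6.04*d + 0.63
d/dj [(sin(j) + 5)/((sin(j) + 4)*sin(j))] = (-10*sin(j) + cos(j)^2 - 21)*cos(j)/((sin(j) + 4)^2*sin(j)^2)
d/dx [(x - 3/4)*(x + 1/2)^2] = (x + 1/2)*(3*x - 1)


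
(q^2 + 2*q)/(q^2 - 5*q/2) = 2*(q + 2)/(2*q - 5)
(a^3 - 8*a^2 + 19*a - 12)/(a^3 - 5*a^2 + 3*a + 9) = (a^2 - 5*a + 4)/(a^2 - 2*a - 3)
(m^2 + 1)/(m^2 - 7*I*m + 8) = (m - I)/(m - 8*I)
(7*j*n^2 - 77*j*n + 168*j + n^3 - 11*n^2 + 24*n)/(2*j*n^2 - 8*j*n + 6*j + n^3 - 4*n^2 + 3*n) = (7*j*n - 56*j + n^2 - 8*n)/(2*j*n - 2*j + n^2 - n)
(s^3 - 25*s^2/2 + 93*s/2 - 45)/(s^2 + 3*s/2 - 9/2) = (s^2 - 11*s + 30)/(s + 3)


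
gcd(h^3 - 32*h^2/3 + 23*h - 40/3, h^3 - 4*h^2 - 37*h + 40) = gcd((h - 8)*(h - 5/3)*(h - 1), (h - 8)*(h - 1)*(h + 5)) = h^2 - 9*h + 8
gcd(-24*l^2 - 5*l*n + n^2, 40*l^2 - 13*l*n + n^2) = 8*l - n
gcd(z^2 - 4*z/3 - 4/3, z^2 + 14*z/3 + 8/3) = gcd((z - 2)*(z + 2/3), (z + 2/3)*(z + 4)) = z + 2/3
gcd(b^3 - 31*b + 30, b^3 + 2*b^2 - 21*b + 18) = b^2 + 5*b - 6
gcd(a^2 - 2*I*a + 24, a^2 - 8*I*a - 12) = a - 6*I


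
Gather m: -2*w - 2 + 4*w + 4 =2*w + 2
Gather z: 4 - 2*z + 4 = 8 - 2*z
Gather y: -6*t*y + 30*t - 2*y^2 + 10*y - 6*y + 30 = 30*t - 2*y^2 + y*(4 - 6*t) + 30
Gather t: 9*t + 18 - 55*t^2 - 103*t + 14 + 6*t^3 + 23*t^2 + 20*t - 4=6*t^3 - 32*t^2 - 74*t + 28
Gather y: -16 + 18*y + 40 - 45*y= 24 - 27*y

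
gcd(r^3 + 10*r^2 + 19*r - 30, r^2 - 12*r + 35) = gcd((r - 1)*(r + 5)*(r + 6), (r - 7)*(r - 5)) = 1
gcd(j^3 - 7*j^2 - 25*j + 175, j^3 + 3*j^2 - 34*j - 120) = j + 5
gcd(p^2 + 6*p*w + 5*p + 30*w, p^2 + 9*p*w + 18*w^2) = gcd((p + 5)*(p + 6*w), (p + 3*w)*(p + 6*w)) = p + 6*w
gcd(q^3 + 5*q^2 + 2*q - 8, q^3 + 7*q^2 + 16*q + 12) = q + 2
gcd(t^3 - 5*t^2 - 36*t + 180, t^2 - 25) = t - 5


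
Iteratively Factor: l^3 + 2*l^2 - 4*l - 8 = (l + 2)*(l^2 - 4) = (l - 2)*(l + 2)*(l + 2)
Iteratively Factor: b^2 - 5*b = (b - 5)*(b)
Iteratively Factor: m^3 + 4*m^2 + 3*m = (m + 3)*(m^2 + m) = m*(m + 3)*(m + 1)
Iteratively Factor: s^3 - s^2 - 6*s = (s - 3)*(s^2 + 2*s) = s*(s - 3)*(s + 2)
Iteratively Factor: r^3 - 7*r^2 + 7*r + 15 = (r - 3)*(r^2 - 4*r - 5) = (r - 3)*(r + 1)*(r - 5)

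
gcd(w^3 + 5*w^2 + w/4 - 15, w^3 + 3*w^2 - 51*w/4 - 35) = w^2 + 13*w/2 + 10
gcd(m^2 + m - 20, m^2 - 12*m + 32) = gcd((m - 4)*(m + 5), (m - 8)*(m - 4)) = m - 4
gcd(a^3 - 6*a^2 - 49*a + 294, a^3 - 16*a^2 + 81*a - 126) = a^2 - 13*a + 42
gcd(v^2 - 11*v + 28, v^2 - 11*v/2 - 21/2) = v - 7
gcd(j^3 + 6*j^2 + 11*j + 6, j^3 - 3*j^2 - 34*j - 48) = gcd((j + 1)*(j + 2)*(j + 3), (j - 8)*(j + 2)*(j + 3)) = j^2 + 5*j + 6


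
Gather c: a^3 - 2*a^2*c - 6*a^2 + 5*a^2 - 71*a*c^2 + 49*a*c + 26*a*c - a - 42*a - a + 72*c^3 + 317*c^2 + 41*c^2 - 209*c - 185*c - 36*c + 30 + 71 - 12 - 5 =a^3 - a^2 - 44*a + 72*c^3 + c^2*(358 - 71*a) + c*(-2*a^2 + 75*a - 430) + 84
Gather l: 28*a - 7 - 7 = 28*a - 14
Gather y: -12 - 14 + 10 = -16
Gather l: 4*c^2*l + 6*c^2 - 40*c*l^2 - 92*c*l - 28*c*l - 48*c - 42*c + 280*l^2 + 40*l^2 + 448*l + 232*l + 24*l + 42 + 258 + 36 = 6*c^2 - 90*c + l^2*(320 - 40*c) + l*(4*c^2 - 120*c + 704) + 336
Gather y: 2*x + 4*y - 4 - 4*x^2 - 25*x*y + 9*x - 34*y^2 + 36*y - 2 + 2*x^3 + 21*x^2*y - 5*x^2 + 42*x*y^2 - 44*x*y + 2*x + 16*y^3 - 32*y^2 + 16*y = 2*x^3 - 9*x^2 + 13*x + 16*y^3 + y^2*(42*x - 66) + y*(21*x^2 - 69*x + 56) - 6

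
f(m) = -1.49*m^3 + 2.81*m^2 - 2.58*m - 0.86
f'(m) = -4.47*m^2 + 5.62*m - 2.58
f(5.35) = -162.40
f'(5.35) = -100.46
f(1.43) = -3.16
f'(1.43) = -3.68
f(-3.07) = 76.66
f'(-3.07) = -61.96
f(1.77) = -4.89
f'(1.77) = -6.64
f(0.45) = -1.59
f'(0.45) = -0.96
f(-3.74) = 126.04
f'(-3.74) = -86.12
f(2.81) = -18.98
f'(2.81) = -22.08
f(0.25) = -1.35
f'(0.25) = -1.45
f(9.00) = -882.68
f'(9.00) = -314.07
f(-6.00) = 437.62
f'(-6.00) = -197.22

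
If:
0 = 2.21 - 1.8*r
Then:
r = 1.23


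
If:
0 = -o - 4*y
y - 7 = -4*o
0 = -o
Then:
No Solution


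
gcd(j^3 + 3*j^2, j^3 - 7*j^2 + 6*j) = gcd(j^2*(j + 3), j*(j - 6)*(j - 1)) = j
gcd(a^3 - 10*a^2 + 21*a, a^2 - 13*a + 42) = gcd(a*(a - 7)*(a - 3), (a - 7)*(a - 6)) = a - 7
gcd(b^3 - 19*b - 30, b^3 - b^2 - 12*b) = b + 3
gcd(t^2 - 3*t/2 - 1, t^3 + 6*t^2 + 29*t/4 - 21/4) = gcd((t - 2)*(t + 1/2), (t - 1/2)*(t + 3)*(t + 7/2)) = 1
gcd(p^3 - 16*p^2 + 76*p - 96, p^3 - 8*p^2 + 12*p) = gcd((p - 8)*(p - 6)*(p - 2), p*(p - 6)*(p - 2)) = p^2 - 8*p + 12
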